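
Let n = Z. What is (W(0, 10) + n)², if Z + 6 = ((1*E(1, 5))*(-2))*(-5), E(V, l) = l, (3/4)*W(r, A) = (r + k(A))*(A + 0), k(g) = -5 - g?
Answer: 24336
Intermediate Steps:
W(r, A) = 4*A*(-5 + r - A)/3 (W(r, A) = 4*((r + (-5 - A))*(A + 0))/3 = 4*((-5 + r - A)*A)/3 = 4*(A*(-5 + r - A))/3 = 4*A*(-5 + r - A)/3)
Z = 44 (Z = -6 + ((1*5)*(-2))*(-5) = -6 + (5*(-2))*(-5) = -6 - 10*(-5) = -6 + 50 = 44)
n = 44
(W(0, 10) + n)² = ((4/3)*10*(-5 + 0 - 1*10) + 44)² = ((4/3)*10*(-5 + 0 - 10) + 44)² = ((4/3)*10*(-15) + 44)² = (-200 + 44)² = (-156)² = 24336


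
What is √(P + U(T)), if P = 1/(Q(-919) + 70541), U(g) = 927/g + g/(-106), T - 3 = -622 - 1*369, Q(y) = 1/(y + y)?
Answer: √96594842221937654504994903/3394610374974 ≈ 2.8953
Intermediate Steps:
Q(y) = 1/(2*y)
T = -988 (T = 3 + (-622 - 1*369) = 3 + (-622 - 369) = 3 - 991 = -988)
U(g) = 927/g - g/106 (U(g) = 927/g + g*(-1/106) = 927/g - g/106)
P = 1838/129654357 (P = 1/((½)/(-919) + 70541) = 1/((½)*(-1/919) + 70541) = 1/(-1/1838 + 70541) = 1/(129654357/1838) = 1838/129654357 ≈ 1.4176e-5)
√(P + U(T)) = √(1838/129654357 + (927/(-988) - 1/106*(-988))) = √(1838/129654357 + (927*(-1/988) + 494/53)) = √(1838/129654357 + (-927/988 + 494/53)) = √(1838/129654357 + 438941/52364) = √(56910709360969/6789220749948) = √96594842221937654504994903/3394610374974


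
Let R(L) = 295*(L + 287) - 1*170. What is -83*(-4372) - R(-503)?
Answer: 426766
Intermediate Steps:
R(L) = 84495 + 295*L (R(L) = 295*(287 + L) - 170 = (84665 + 295*L) - 170 = 84495 + 295*L)
-83*(-4372) - R(-503) = -83*(-4372) - (84495 + 295*(-503)) = 362876 - (84495 - 148385) = 362876 - 1*(-63890) = 362876 + 63890 = 426766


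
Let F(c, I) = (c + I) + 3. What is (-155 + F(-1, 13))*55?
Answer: -7700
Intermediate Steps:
F(c, I) = 3 + I + c (F(c, I) = (I + c) + 3 = 3 + I + c)
(-155 + F(-1, 13))*55 = (-155 + (3 + 13 - 1))*55 = (-155 + 15)*55 = -140*55 = -7700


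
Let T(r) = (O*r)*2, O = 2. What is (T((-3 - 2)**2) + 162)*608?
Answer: 159296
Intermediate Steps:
T(r) = 4*r (T(r) = (2*r)*2 = 4*r)
(T((-3 - 2)**2) + 162)*608 = (4*(-3 - 2)**2 + 162)*608 = (4*(-5)**2 + 162)*608 = (4*25 + 162)*608 = (100 + 162)*608 = 262*608 = 159296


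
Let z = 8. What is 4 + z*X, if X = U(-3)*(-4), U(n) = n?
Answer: 100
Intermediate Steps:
X = 12 (X = -3*(-4) = 12)
4 + z*X = 4 + 8*12 = 4 + 96 = 100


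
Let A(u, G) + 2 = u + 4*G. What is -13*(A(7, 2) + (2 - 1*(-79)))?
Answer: -1222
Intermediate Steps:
A(u, G) = -2 + u + 4*G (A(u, G) = -2 + (u + 4*G) = -2 + u + 4*G)
-13*(A(7, 2) + (2 - 1*(-79))) = -13*((-2 + 7 + 4*2) + (2 - 1*(-79))) = -13*((-2 + 7 + 8) + (2 + 79)) = -13*(13 + 81) = -13*94 = -1222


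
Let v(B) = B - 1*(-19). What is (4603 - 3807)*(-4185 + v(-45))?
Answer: -3351956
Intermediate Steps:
v(B) = 19 + B (v(B) = B + 19 = 19 + B)
(4603 - 3807)*(-4185 + v(-45)) = (4603 - 3807)*(-4185 + (19 - 45)) = 796*(-4185 - 26) = 796*(-4211) = -3351956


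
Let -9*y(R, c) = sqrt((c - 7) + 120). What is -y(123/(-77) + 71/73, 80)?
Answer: sqrt(193)/9 ≈ 1.5436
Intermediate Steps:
y(R, c) = -sqrt(113 + c)/9 (y(R, c) = -sqrt((c - 7) + 120)/9 = -sqrt((-7 + c) + 120)/9 = -sqrt(113 + c)/9)
-y(123/(-77) + 71/73, 80) = -(-1)*sqrt(113 + 80)/9 = -(-1)*sqrt(193)/9 = sqrt(193)/9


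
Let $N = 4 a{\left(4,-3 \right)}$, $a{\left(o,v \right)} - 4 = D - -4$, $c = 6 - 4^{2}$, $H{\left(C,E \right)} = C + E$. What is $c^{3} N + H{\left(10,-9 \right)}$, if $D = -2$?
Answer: $-23999$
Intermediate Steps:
$c = -10$ ($c = 6 - 16 = -10$)
$a{\left(o,v \right)} = 6$ ($a{\left(o,v \right)} = 4 - -2 = 4 + \left(-2 + 4\right) = 4 + 2 = 6$)
$N = 24$ ($N = 4 \cdot 6 = 24$)
$c^{3} N + H{\left(10,-9 \right)} = \left(-10\right)^{3} \cdot 24 + \left(10 - 9\right) = \left(-1000\right) 24 + 1 = -24000 + 1 = -23999$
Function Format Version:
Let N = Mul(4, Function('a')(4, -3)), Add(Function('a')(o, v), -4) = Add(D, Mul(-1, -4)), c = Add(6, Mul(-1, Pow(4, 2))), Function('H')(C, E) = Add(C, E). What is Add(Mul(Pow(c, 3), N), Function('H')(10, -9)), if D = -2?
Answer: -23999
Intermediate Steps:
c = -10 (c = Add(6, Mul(-1, 16)) = Add(6, -16) = -10)
Function('a')(o, v) = 6 (Function('a')(o, v) = Add(4, Add(-2, Mul(-1, -4))) = Add(4, Add(-2, 4)) = Add(4, 2) = 6)
N = 24 (N = Mul(4, 6) = 24)
Add(Mul(Pow(c, 3), N), Function('H')(10, -9)) = Add(Mul(Pow(-10, 3), 24), Add(10, -9)) = Add(Mul(-1000, 24), 1) = Add(-24000, 1) = -23999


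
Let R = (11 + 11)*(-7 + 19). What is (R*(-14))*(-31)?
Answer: 114576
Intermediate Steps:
R = 264 (R = 22*12 = 264)
(R*(-14))*(-31) = (264*(-14))*(-31) = -3696*(-31) = 114576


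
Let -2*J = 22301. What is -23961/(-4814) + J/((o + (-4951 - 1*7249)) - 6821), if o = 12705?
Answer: 205016183/30405224 ≈ 6.7428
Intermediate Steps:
J = -22301/2 (J = -½*22301 = -22301/2 ≈ -11151.)
-23961/(-4814) + J/((o + (-4951 - 1*7249)) - 6821) = -23961/(-4814) - 22301/(2*((12705 + (-4951 - 1*7249)) - 6821)) = -23961*(-1/4814) - 22301/(2*((12705 + (-4951 - 7249)) - 6821)) = 23961/4814 - 22301/(2*((12705 - 12200) - 6821)) = 23961/4814 - 22301/(2*(505 - 6821)) = 23961/4814 - 22301/2/(-6316) = 23961/4814 - 22301/2*(-1/6316) = 23961/4814 + 22301/12632 = 205016183/30405224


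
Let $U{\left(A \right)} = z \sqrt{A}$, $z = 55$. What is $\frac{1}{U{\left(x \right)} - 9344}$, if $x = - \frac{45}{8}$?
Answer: $- \frac{74752}{698618813} - \frac{330 i \sqrt{10}}{698618813} \approx -0.000107 - 1.4937 \cdot 10^{-6} i$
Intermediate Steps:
$x = - \frac{45}{8}$ ($x = \left(-45\right) \frac{1}{8} = - \frac{45}{8} \approx -5.625$)
$U{\left(A \right)} = 55 \sqrt{A}$
$\frac{1}{U{\left(x \right)} - 9344} = \frac{1}{55 \sqrt{- \frac{45}{8}} - 9344} = \frac{1}{55 \frac{3 i \sqrt{10}}{4} - 9344} = \frac{1}{\frac{165 i \sqrt{10}}{4} - 9344} = \frac{1}{-9344 + \frac{165 i \sqrt{10}}{4}}$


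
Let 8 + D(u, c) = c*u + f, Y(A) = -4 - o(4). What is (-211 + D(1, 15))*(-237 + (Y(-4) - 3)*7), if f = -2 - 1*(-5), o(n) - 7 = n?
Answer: 72963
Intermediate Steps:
o(n) = 7 + n
Y(A) = -15 (Y(A) = -4 - (7 + 4) = -4 - 1*11 = -4 - 11 = -15)
f = 3 (f = -2 + 5 = 3)
D(u, c) = -5 + c*u (D(u, c) = -8 + (c*u + 3) = -8 + (3 + c*u) = -5 + c*u)
(-211 + D(1, 15))*(-237 + (Y(-4) - 3)*7) = (-211 + (-5 + 15*1))*(-237 + (-15 - 3)*7) = (-211 + (-5 + 15))*(-237 - 18*7) = (-211 + 10)*(-237 - 126) = -201*(-363) = 72963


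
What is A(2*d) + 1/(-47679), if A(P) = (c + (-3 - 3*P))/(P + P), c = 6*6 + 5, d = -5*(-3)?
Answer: -206614/238395 ≈ -0.86669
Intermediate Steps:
d = 15
c = 41 (c = 36 + 5 = 41)
A(P) = (38 - 3*P)/(2*P) (A(P) = (41 + (-3 - 3*P))/(P + P) = (38 - 3*P)/((2*P)) = (38 - 3*P)*(1/(2*P)) = (38 - 3*P)/(2*P))
A(2*d) + 1/(-47679) = (-3/2 + 19/((2*15))) + 1/(-47679) = (-3/2 + 19/30) - 1/47679 = -13/15 - 1/47679 = -206614/238395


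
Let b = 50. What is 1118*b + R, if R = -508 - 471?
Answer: 54921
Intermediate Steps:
R = -979
1118*b + R = 1118*50 - 979 = 55900 - 979 = 54921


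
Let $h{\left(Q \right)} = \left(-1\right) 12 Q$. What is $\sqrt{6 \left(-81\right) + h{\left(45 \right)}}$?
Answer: $3 i \sqrt{114} \approx 32.031 i$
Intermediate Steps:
$h{\left(Q \right)} = - 12 Q$
$\sqrt{6 \left(-81\right) + h{\left(45 \right)}} = \sqrt{6 \left(-81\right) - 540} = \sqrt{-486 - 540} = \sqrt{-1026} = 3 i \sqrt{114}$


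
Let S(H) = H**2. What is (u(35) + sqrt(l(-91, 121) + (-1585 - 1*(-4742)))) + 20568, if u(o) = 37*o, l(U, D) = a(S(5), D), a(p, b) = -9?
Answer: 21863 + 2*sqrt(787) ≈ 21919.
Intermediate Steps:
l(U, D) = -9
(u(35) + sqrt(l(-91, 121) + (-1585 - 1*(-4742)))) + 20568 = (37*35 + sqrt(-9 + (-1585 - 1*(-4742)))) + 20568 = (1295 + sqrt(-9 + (-1585 + 4742))) + 20568 = (1295 + sqrt(-9 + 3157)) + 20568 = (1295 + sqrt(3148)) + 20568 = (1295 + 2*sqrt(787)) + 20568 = 21863 + 2*sqrt(787)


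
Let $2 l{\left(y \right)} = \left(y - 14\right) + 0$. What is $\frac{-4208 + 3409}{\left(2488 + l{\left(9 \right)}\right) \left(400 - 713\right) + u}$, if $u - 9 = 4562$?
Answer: $\frac{1598}{1546781} \approx 0.0010331$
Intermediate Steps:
$l{\left(y \right)} = -7 + \frac{y}{2}$ ($l{\left(y \right)} = \frac{\left(y - 14\right) + 0}{2} = \frac{\left(-14 + y\right) + 0}{2} = \frac{-14 + y}{2} = -7 + \frac{y}{2}$)
$u = 4571$ ($u = 9 + 4562 = 4571$)
$\frac{-4208 + 3409}{\left(2488 + l{\left(9 \right)}\right) \left(400 - 713\right) + u} = \frac{-4208 + 3409}{\left(2488 + \left(-7 + \frac{1}{2} \cdot 9\right)\right) \left(400 - 713\right) + 4571} = - \frac{799}{\left(2488 + \left(-7 + \frac{9}{2}\right)\right) \left(-313\right) + 4571} = - \frac{799}{\left(2488 - \frac{5}{2}\right) \left(-313\right) + 4571} = - \frac{799}{\frac{4971}{2} \left(-313\right) + 4571} = - \frac{799}{- \frac{1555923}{2} + 4571} = - \frac{799}{- \frac{1546781}{2}} = \left(-799\right) \left(- \frac{2}{1546781}\right) = \frac{1598}{1546781}$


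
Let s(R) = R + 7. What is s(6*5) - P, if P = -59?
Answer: 96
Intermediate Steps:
s(R) = 7 + R
s(6*5) - P = (7 + 6*5) - 1*(-59) = (7 + 30) + 59 = 37 + 59 = 96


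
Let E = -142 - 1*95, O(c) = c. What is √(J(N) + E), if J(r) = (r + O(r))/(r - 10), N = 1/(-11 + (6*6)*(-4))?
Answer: I*√570124335/1551 ≈ 15.395*I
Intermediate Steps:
E = -237 (E = -142 - 95 = -237)
N = -1/155 (N = 1/(-11 + 36*(-4)) = 1/(-11 - 144) = 1/(-155) = -1/155 ≈ -0.0064516)
J(r) = 2*r/(-10 + r) (J(r) = (r + r)/(r - 10) = (2*r)/(-10 + r) = 2*r/(-10 + r))
√(J(N) + E) = √(2*(-1/155)/(-10 - 1/155) - 237) = √(2*(-1/155)/(-1551/155) - 237) = √(2*(-1/155)*(-155/1551) - 237) = √(2/1551 - 237) = √(-367585/1551) = I*√570124335/1551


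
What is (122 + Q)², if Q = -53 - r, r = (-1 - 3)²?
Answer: 2809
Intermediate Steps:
r = 16 (r = (-4)² = 16)
Q = -69 (Q = -53 - 1*16 = -53 - 16 = -69)
(122 + Q)² = (122 - 69)² = 53² = 2809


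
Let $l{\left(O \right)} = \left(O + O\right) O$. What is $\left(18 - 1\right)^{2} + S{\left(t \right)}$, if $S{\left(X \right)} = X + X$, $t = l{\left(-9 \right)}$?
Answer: $613$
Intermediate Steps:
$l{\left(O \right)} = 2 O^{2}$ ($l{\left(O \right)} = 2 O O = 2 O^{2}$)
$t = 162$ ($t = 2 \left(-9\right)^{2} = 2 \cdot 81 = 162$)
$S{\left(X \right)} = 2 X$
$\left(18 - 1\right)^{2} + S{\left(t \right)} = \left(18 - 1\right)^{2} + 2 \cdot 162 = 17^{2} + 324 = 289 + 324 = 613$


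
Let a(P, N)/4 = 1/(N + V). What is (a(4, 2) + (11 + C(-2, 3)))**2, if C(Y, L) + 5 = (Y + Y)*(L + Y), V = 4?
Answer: 64/9 ≈ 7.1111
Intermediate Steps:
C(Y, L) = -5 + 2*Y*(L + Y) (C(Y, L) = -5 + (Y + Y)*(L + Y) = -5 + (2*Y)*(L + Y) = -5 + 2*Y*(L + Y))
a(P, N) = 4/(4 + N) (a(P, N) = 4/(N + 4) = 4/(4 + N))
(a(4, 2) + (11 + C(-2, 3)))**2 = (4/(4 + 2) + (11 + (-5 + 2*(-2)**2 + 2*3*(-2))))**2 = (4/6 + (11 + (-5 + 2*4 - 12)))**2 = (4*(1/6) + (11 + (-5 + 8 - 12)))**2 = (2/3 + (11 - 9))**2 = (2/3 + 2)**2 = (8/3)**2 = 64/9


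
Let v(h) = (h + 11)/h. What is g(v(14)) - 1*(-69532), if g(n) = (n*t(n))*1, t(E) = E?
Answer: 13628897/196 ≈ 69535.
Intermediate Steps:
v(h) = (11 + h)/h
g(n) = n² (g(n) = (n*n)*1 = n²*1 = n²)
g(v(14)) - 1*(-69532) = ((11 + 14)/14)² - 1*(-69532) = ((1/14)*25)² + 69532 = (25/14)² + 69532 = 625/196 + 69532 = 13628897/196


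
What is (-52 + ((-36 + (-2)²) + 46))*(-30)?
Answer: 1140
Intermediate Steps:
(-52 + ((-36 + (-2)²) + 46))*(-30) = (-52 + ((-36 + 4) + 46))*(-30) = (-52 + (-32 + 46))*(-30) = (-52 + 14)*(-30) = -38*(-30) = 1140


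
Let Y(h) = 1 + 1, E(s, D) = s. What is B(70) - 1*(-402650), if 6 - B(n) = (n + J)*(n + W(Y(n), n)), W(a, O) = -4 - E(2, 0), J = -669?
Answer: 440992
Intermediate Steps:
Y(h) = 2
W(a, O) = -6 (W(a, O) = -4 - 1*2 = -4 - 2 = -6)
B(n) = 6 - (-669 + n)*(-6 + n) (B(n) = 6 - (n - 669)*(n - 6) = 6 - (-669 + n)*(-6 + n))
B(70) - 1*(-402650) = (-4008 - 1*70**2 + 675*70) - 1*(-402650) = (-4008 - 1*4900 + 47250) + 402650 = (-4008 - 4900 + 47250) + 402650 = 38342 + 402650 = 440992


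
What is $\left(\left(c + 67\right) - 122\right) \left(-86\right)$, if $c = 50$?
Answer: $430$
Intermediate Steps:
$\left(\left(c + 67\right) - 122\right) \left(-86\right) = \left(\left(50 + 67\right) - 122\right) \left(-86\right) = \left(117 - 122\right) \left(-86\right) = \left(-5\right) \left(-86\right) = 430$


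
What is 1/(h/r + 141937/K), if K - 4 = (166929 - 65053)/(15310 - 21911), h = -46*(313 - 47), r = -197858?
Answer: -7466369488/92688704069577 ≈ -8.0553e-5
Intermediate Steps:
h = -12236 (h = -46*266 = -12236)
K = -75472/6601 (K = 4 + (166929 - 65053)/(15310 - 21911) = 4 + 101876/(-6601) = 4 + 101876*(-1/6601) = 4 - 101876/6601 = -75472/6601 ≈ -11.433)
1/(h/r + 141937/K) = 1/(-12236/(-197858) + 141937/(-75472/6601)) = 1/(-12236*(-1/197858) + 141937*(-6601/75472)) = 1/(6118/98929 - 936926137/75472) = 1/(-92688704069577/7466369488) = -7466369488/92688704069577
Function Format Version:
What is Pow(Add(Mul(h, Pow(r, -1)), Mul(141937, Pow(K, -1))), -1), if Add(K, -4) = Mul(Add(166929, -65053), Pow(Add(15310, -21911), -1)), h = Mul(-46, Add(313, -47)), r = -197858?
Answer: Rational(-7466369488, 92688704069577) ≈ -8.0553e-5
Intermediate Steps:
h = -12236 (h = Mul(-46, 266) = -12236)
K = Rational(-75472, 6601) (K = Add(4, Mul(Add(166929, -65053), Pow(Add(15310, -21911), -1))) = Add(4, Mul(101876, Pow(-6601, -1))) = Add(4, Mul(101876, Rational(-1, 6601))) = Add(4, Rational(-101876, 6601)) = Rational(-75472, 6601) ≈ -11.433)
Pow(Add(Mul(h, Pow(r, -1)), Mul(141937, Pow(K, -1))), -1) = Pow(Add(Mul(-12236, Pow(-197858, -1)), Mul(141937, Pow(Rational(-75472, 6601), -1))), -1) = Pow(Add(Mul(-12236, Rational(-1, 197858)), Mul(141937, Rational(-6601, 75472))), -1) = Pow(Add(Rational(6118, 98929), Rational(-936926137, 75472)), -1) = Pow(Rational(-92688704069577, 7466369488), -1) = Rational(-7466369488, 92688704069577)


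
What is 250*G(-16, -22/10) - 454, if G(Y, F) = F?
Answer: -1004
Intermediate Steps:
250*G(-16, -22/10) - 454 = 250*(-22/10) - 454 = 250*(-22*⅒) - 454 = 250*(-11/5) - 454 = -550 - 454 = -1004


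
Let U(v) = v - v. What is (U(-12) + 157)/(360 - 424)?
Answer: -157/64 ≈ -2.4531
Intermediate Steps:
U(v) = 0
(U(-12) + 157)/(360 - 424) = (0 + 157)/(360 - 424) = 157/(-64) = 157*(-1/64) = -157/64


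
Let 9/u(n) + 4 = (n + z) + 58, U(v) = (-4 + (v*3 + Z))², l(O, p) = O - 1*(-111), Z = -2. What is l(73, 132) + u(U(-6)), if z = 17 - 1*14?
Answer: 38827/211 ≈ 184.01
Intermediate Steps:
z = 3 (z = 17 - 14 = 3)
l(O, p) = 111 + O (l(O, p) = O + 111 = 111 + O)
U(v) = (-6 + 3*v)² (U(v) = (-4 + (v*3 - 2))² = (-4 + (3*v - 2))² = (-4 + (-2 + 3*v))² = (-6 + 3*v)²)
u(n) = 9/(57 + n) (u(n) = 9/(-4 + ((n + 3) + 58)) = 9/(-4 + ((3 + n) + 58)) = 9/(-4 + (61 + n)) = 9/(57 + n))
l(73, 132) + u(U(-6)) = (111 + 73) + 9/(57 + 9*(-2 - 6)²) = 184 + 9/(57 + 9*(-8)²) = 184 + 9/(57 + 9*64) = 184 + 9/(57 + 576) = 184 + 9/633 = 184 + 9*(1/633) = 184 + 3/211 = 38827/211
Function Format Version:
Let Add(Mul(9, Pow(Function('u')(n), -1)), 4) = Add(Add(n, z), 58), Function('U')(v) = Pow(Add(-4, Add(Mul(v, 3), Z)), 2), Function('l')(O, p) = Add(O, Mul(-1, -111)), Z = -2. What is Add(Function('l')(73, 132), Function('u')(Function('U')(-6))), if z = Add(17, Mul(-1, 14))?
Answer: Rational(38827, 211) ≈ 184.01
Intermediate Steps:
z = 3 (z = Add(17, -14) = 3)
Function('l')(O, p) = Add(111, O) (Function('l')(O, p) = Add(O, 111) = Add(111, O))
Function('U')(v) = Pow(Add(-6, Mul(3, v)), 2) (Function('U')(v) = Pow(Add(-4, Add(Mul(v, 3), -2)), 2) = Pow(Add(-4, Add(Mul(3, v), -2)), 2) = Pow(Add(-4, Add(-2, Mul(3, v))), 2) = Pow(Add(-6, Mul(3, v)), 2))
Function('u')(n) = Mul(9, Pow(Add(57, n), -1)) (Function('u')(n) = Mul(9, Pow(Add(-4, Add(Add(n, 3), 58)), -1)) = Mul(9, Pow(Add(-4, Add(Add(3, n), 58)), -1)) = Mul(9, Pow(Add(-4, Add(61, n)), -1)) = Mul(9, Pow(Add(57, n), -1)))
Add(Function('l')(73, 132), Function('u')(Function('U')(-6))) = Add(Add(111, 73), Mul(9, Pow(Add(57, Mul(9, Pow(Add(-2, -6), 2))), -1))) = Add(184, Mul(9, Pow(Add(57, Mul(9, Pow(-8, 2))), -1))) = Add(184, Mul(9, Pow(Add(57, Mul(9, 64)), -1))) = Add(184, Mul(9, Pow(Add(57, 576), -1))) = Add(184, Mul(9, Pow(633, -1))) = Add(184, Mul(9, Rational(1, 633))) = Add(184, Rational(3, 211)) = Rational(38827, 211)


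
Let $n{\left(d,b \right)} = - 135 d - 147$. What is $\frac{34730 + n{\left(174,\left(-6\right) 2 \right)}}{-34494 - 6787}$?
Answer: $- \frac{11093}{41281} \approx -0.26872$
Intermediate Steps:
$n{\left(d,b \right)} = -147 - 135 d$
$\frac{34730 + n{\left(174,\left(-6\right) 2 \right)}}{-34494 - 6787} = \frac{34730 - 23637}{-34494 - 6787} = \frac{34730 - 23637}{-41281} = \left(34730 - 23637\right) \left(- \frac{1}{41281}\right) = 11093 \left(- \frac{1}{41281}\right) = - \frac{11093}{41281}$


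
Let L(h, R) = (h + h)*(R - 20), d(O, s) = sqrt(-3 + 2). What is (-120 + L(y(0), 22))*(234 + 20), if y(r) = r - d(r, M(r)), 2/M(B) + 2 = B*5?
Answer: -30480 - 1016*I ≈ -30480.0 - 1016.0*I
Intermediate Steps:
M(B) = 2/(-2 + 5*B) (M(B) = 2/(-2 + B*5) = 2/(-2 + 5*B))
d(O, s) = I (d(O, s) = sqrt(-1) = I)
y(r) = r - I
L(h, R) = 2*h*(-20 + R) (L(h, R) = (2*h)*(-20 + R) = 2*h*(-20 + R))
(-120 + L(y(0), 22))*(234 + 20) = (-120 + 2*(0 - I)*(-20 + 22))*(234 + 20) = (-120 + 2*(-I)*2)*254 = (-120 - 4*I)*254 = -30480 - 1016*I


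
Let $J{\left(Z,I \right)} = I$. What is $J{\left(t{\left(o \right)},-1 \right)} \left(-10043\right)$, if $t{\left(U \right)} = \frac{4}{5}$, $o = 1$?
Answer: $10043$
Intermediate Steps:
$t{\left(U \right)} = \frac{4}{5}$ ($t{\left(U \right)} = 4 \cdot \frac{1}{5} = \frac{4}{5}$)
$J{\left(t{\left(o \right)},-1 \right)} \left(-10043\right) = \left(-1\right) \left(-10043\right) = 10043$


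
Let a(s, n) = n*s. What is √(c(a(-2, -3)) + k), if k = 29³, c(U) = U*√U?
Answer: √(24389 + 6*√6) ≈ 156.22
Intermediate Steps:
c(U) = U^(3/2)
k = 24389
√(c(a(-2, -3)) + k) = √((-3*(-2))^(3/2) + 24389) = √(6^(3/2) + 24389) = √(6*√6 + 24389) = √(24389 + 6*√6)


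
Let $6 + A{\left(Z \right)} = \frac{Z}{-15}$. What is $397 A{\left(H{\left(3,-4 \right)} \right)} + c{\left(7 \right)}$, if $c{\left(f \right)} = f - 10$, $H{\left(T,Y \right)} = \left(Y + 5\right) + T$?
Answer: $- \frac{37363}{15} \approx -2490.9$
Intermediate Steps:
$H{\left(T,Y \right)} = 5 + T + Y$ ($H{\left(T,Y \right)} = \left(5 + Y\right) + T = 5 + T + Y$)
$c{\left(f \right)} = -10 + f$
$A{\left(Z \right)} = -6 - \frac{Z}{15}$ ($A{\left(Z \right)} = -6 + \frac{Z}{-15} = -6 + Z \left(- \frac{1}{15}\right) = -6 - \frac{Z}{15}$)
$397 A{\left(H{\left(3,-4 \right)} \right)} + c{\left(7 \right)} = 397 \left(-6 - \frac{5 + 3 - 4}{15}\right) + \left(-10 + 7\right) = 397 \left(-6 - \frac{4}{15}\right) - 3 = 397 \left(- \frac{94}{15}\right) - 3 = - \frac{37318}{15} - 3 = - \frac{37363}{15}$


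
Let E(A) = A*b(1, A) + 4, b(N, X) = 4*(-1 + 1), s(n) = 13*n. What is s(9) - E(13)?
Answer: 113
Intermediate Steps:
b(N, X) = 0 (b(N, X) = 4*0 = 0)
E(A) = 4 (E(A) = A*0 + 4 = 0 + 4 = 4)
s(9) - E(13) = 13*9 - 1*4 = 117 - 4 = 113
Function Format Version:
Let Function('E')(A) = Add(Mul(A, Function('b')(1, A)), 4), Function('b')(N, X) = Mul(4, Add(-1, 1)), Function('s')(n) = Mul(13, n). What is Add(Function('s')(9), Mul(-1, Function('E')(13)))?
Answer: 113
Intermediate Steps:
Function('b')(N, X) = 0 (Function('b')(N, X) = Mul(4, 0) = 0)
Function('E')(A) = 4 (Function('E')(A) = Add(Mul(A, 0), 4) = Add(0, 4) = 4)
Add(Function('s')(9), Mul(-1, Function('E')(13))) = Add(Mul(13, 9), Mul(-1, 4)) = Add(117, -4) = 113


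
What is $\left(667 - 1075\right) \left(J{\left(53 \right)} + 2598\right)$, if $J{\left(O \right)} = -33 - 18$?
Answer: $-1039176$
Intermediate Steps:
$J{\left(O \right)} = -51$
$\left(667 - 1075\right) \left(J{\left(53 \right)} + 2598\right) = \left(667 - 1075\right) \left(-51 + 2598\right) = \left(-408\right) 2547 = -1039176$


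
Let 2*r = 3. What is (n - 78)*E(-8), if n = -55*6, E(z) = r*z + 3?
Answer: 3672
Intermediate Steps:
r = 3/2 (r = (1/2)*3 = 3/2 ≈ 1.5000)
E(z) = 3 + 3*z/2 (E(z) = 3*z/2 + 3 = 3 + 3*z/2)
n = -330
(n - 78)*E(-8) = (-330 - 78)*(3 + (3/2)*(-8)) = -408*(3 - 12) = -408*(-9) = 3672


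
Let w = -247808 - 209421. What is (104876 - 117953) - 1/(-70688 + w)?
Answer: -6903570608/527917 ≈ -13077.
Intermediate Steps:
w = -457229
(104876 - 117953) - 1/(-70688 + w) = (104876 - 117953) - 1/(-70688 - 457229) = -13077 - 1/(-527917) = -13077 - 1*(-1/527917) = -13077 + 1/527917 = -6903570608/527917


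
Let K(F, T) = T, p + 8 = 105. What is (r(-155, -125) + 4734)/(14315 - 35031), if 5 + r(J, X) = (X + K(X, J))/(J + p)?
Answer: -137281/600764 ≈ -0.22851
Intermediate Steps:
p = 97 (p = -8 + 105 = 97)
r(J, X) = -5 + (J + X)/(97 + J) (r(J, X) = -5 + (X + J)/(J + 97) = -5 + (J + X)/(97 + J))
(r(-155, -125) + 4734)/(14315 - 35031) = ((-485 - 125 - 4*(-155))/(97 - 155) + 4734)/(14315 - 35031) = ((-485 - 125 + 620)/(-58) + 4734)/(-20716) = (-1/58*10 + 4734)*(-1/20716) = (-5/29 + 4734)*(-1/20716) = (137281/29)*(-1/20716) = -137281/600764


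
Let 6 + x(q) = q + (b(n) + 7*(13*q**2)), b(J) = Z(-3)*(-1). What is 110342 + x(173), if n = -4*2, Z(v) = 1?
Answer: 2834047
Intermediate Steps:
n = -8
b(J) = -1 (b(J) = 1*(-1) = -1)
x(q) = -7 + q + 91*q**2 (x(q) = -6 + (q + (-1 + 7*(13*q**2))) = -6 + (q + (-1 + 91*q**2)) = -6 + (-1 + q + 91*q**2) = -7 + q + 91*q**2)
110342 + x(173) = 110342 + (-7 + 173 + 91*173**2) = 110342 + (-7 + 173 + 91*29929) = 110342 + (-7 + 173 + 2723539) = 110342 + 2723705 = 2834047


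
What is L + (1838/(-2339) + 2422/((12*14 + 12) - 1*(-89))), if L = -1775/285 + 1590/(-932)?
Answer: 4743576137/16712571342 ≈ 0.28383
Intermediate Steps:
L = -210745/26562 (L = -1775*1/285 + 1590*(-1/932) = -355/57 - 795/466 = -210745/26562 ≈ -7.9341)
L + (1838/(-2339) + 2422/((12*14 + 12) - 1*(-89))) = -210745/26562 + (1838/(-2339) + 2422/((12*14 + 12) - 1*(-89))) = -210745/26562 + (1838*(-1/2339) + 2422/((168 + 12) + 89)) = -210745/26562 + (-1838/2339 + 2422/(180 + 89)) = -210745/26562 + (-1838/2339 + 2422/269) = -210745/26562 + 5170636/629191 = 4743576137/16712571342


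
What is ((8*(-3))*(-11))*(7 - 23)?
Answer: -4224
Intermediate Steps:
((8*(-3))*(-11))*(7 - 23) = -24*(-11)*(-16) = 264*(-16) = -4224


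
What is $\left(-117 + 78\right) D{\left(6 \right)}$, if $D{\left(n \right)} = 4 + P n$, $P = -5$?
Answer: $1014$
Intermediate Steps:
$D{\left(n \right)} = 4 - 5 n$
$\left(-117 + 78\right) D{\left(6 \right)} = \left(-117 + 78\right) \left(4 - 30\right) = - 39 \left(4 - 30\right) = \left(-39\right) \left(-26\right) = 1014$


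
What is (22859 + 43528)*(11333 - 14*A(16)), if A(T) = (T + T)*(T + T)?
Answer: -199360161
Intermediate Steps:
A(T) = 4*T² (A(T) = (2*T)*(2*T) = 4*T²)
(22859 + 43528)*(11333 - 14*A(16)) = (22859 + 43528)*(11333 - 56*16²) = 66387*(11333 - 56*256) = 66387*(11333 - 14*1024) = 66387*(11333 - 14336) = 66387*(-3003) = -199360161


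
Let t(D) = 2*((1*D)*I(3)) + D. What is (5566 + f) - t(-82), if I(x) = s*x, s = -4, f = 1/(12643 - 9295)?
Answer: 12320641/3348 ≈ 3680.0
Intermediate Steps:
f = 1/3348 ≈ 0.00029869
I(x) = -4*x
t(D) = -23*D (t(D) = 2*((1*D)*(-4*3)) + D = 2*(D*(-12)) + D = 2*(-12*D) + D = -24*D + D = -23*D)
(5566 + f) - t(-82) = (5566 + 1/3348) - (-23)*(-82) = 18634969/3348 - 1*1886 = 18634969/3348 - 1886 = 12320641/3348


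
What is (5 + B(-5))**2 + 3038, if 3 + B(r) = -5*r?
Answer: 3767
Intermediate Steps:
B(r) = -3 - 5*r
(5 + B(-5))**2 + 3038 = (5 + (-3 - 5*(-5)))**2 + 3038 = (5 + (-3 + 25))**2 + 3038 = (5 + 22)**2 + 3038 = 27**2 + 3038 = 729 + 3038 = 3767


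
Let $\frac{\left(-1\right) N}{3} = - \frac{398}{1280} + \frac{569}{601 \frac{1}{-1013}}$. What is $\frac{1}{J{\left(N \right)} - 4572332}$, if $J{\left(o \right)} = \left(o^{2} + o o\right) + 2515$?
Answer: $\frac{73973964800}{887492375701593769} \approx 8.3352 \cdot 10^{-8}$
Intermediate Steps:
$N = \frac{1107041037}{384640}$ ($N = - 3 \left(- \frac{398}{1280} + \frac{569}{601 \frac{1}{-1013}}\right) = - 3 \left(\left(-398\right) \frac{1}{1280} + \frac{569}{601 \left(- \frac{1}{1013}\right)}\right) = - 3 \left(- \frac{199}{640} + \frac{569}{- \frac{601}{1013}}\right) = - 3 \left(- \frac{199}{640} + 569 \left(- \frac{1013}{601}\right)\right) = - 3 \left(- \frac{199}{640} - \frac{576397}{601}\right) = \left(-3\right) \left(- \frac{369013679}{384640}\right) = \frac{1107041037}{384640} \approx 2878.1$)
$J{\left(o \right)} = 2515 + 2 o^{2}$ ($J{\left(o \right)} = \left(o^{2} + o^{2}\right) + 2515 = 2 o^{2} + 2515 = 2515 + 2 o^{2}$)
$\frac{1}{J{\left(N \right)} - 4572332} = \frac{1}{\left(2515 + 2 \left(\frac{1107041037}{384640}\right)^{2}\right) - 4572332} = \frac{1}{\left(2515 + 2 \cdot \frac{1225539857602035369}{147947929600}\right) - 4572332} = \frac{1}{\left(2515 + \frac{1225539857602035369}{73973964800}\right) - 4572332} = \frac{1}{\frac{1225725902123507369}{73973964800} - 4572332} = \frac{1}{\frac{887492375701593769}{73973964800}} = \frac{73973964800}{887492375701593769}$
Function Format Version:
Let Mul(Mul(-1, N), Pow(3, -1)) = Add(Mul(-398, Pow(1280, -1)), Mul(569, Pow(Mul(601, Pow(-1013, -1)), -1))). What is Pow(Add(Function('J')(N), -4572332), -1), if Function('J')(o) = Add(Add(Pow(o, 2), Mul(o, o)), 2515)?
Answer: Rational(73973964800, 887492375701593769) ≈ 8.3352e-8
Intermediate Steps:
N = Rational(1107041037, 384640) (N = Mul(-3, Add(Mul(-398, Pow(1280, -1)), Mul(569, Pow(Mul(601, Pow(-1013, -1)), -1)))) = Mul(-3, Add(Mul(-398, Rational(1, 1280)), Mul(569, Pow(Mul(601, Rational(-1, 1013)), -1)))) = Mul(-3, Add(Rational(-199, 640), Mul(569, Pow(Rational(-601, 1013), -1)))) = Mul(-3, Add(Rational(-199, 640), Mul(569, Rational(-1013, 601)))) = Mul(-3, Add(Rational(-199, 640), Rational(-576397, 601))) = Mul(-3, Rational(-369013679, 384640)) = Rational(1107041037, 384640) ≈ 2878.1)
Function('J')(o) = Add(2515, Mul(2, Pow(o, 2))) (Function('J')(o) = Add(Add(Pow(o, 2), Pow(o, 2)), 2515) = Add(Mul(2, Pow(o, 2)), 2515) = Add(2515, Mul(2, Pow(o, 2))))
Pow(Add(Function('J')(N), -4572332), -1) = Pow(Add(Add(2515, Mul(2, Pow(Rational(1107041037, 384640), 2))), -4572332), -1) = Pow(Add(Add(2515, Mul(2, Rational(1225539857602035369, 147947929600))), -4572332), -1) = Pow(Add(Add(2515, Rational(1225539857602035369, 73973964800)), -4572332), -1) = Pow(Add(Rational(1225725902123507369, 73973964800), -4572332), -1) = Pow(Rational(887492375701593769, 73973964800), -1) = Rational(73973964800, 887492375701593769)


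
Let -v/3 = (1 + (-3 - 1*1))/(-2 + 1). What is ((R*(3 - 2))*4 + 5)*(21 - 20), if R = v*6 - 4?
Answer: -227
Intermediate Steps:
v = -9 (v = -3*(1 + (-3 - 1*1))/(-2 + 1) = -3*(1 + (-3 - 1))/(-1) = -3*(1 - 4)*(-1) = -(-9)*(-1) = -3*3 = -9)
R = -58 (R = -9*6 - 4 = -54 - 4 = -58)
((R*(3 - 2))*4 + 5)*(21 - 20) = (-58*(3 - 2)*4 + 5)*(21 - 20) = (-58*1*4 + 5)*1 = (-58*4 + 5)*1 = (-232 + 5)*1 = -227*1 = -227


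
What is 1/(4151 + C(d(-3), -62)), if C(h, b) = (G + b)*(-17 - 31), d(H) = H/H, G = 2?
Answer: 1/7031 ≈ 0.00014223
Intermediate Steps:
d(H) = 1
C(h, b) = -96 - 48*b (C(h, b) = (2 + b)*(-17 - 31) = (2 + b)*(-48) = -96 - 48*b)
1/(4151 + C(d(-3), -62)) = 1/(4151 + (-96 - 48*(-62))) = 1/(4151 + (-96 + 2976)) = 1/(4151 + 2880) = 1/7031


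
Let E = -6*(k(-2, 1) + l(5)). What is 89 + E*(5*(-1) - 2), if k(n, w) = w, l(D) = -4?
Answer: -37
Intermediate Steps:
E = 18 (E = -6*(1 - 4) = -6*(-3) = 18)
89 + E*(5*(-1) - 2) = 89 + 18*(5*(-1) - 2) = 89 + 18*(-5 - 2) = 89 + 18*(-7) = 89 - 126 = -37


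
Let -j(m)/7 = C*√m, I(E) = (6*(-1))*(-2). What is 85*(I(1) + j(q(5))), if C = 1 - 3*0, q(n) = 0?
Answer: 1020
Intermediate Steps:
I(E) = 12 (I(E) = -6*(-2) = 12)
C = 1 (C = 1 + 0 = 1)
j(m) = -7*√m
85*(I(1) + j(q(5))) = 85*(12 - 7*√0) = 85*(12 - 7*0) = 85*(12 + 0) = 85*12 = 1020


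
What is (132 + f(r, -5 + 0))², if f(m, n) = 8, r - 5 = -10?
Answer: 19600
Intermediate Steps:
r = -5 (r = 5 - 10 = -5)
(132 + f(r, -5 + 0))² = (132 + 8)² = 140² = 19600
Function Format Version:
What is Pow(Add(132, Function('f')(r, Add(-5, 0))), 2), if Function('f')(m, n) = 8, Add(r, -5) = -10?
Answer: 19600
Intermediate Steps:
r = -5 (r = Add(5, -10) = -5)
Pow(Add(132, Function('f')(r, Add(-5, 0))), 2) = Pow(Add(132, 8), 2) = Pow(140, 2) = 19600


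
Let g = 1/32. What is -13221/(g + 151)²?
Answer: -1504256/2595321 ≈ -0.57960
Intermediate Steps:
g = 1/32 ≈ 0.031250
-13221/(g + 151)² = -13221/(1/32 + 151)² = -13221/((4833/32)²) = -13221/23357889/1024 = -13221*1024/23357889 = -1504256/2595321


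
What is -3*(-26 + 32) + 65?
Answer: 47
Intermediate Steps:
-3*(-26 + 32) + 65 = -3*6 + 65 = -18 + 65 = 47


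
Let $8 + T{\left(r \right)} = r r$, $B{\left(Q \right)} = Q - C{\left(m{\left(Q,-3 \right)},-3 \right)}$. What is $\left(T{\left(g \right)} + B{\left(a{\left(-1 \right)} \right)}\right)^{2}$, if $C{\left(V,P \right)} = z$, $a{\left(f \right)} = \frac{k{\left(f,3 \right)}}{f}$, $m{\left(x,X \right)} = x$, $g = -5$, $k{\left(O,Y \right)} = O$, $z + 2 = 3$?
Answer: $289$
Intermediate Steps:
$z = 1$ ($z = -2 + 3 = 1$)
$a{\left(f \right)} = 1$ ($a{\left(f \right)} = \frac{f}{f} = 1$)
$C{\left(V,P \right)} = 1$
$B{\left(Q \right)} = -1 + Q$ ($B{\left(Q \right)} = Q - 1 = -1 + Q$)
$T{\left(r \right)} = -8 + r^{2}$ ($T{\left(r \right)} = -8 + r r = -8 + r^{2}$)
$\left(T{\left(g \right)} + B{\left(a{\left(-1 \right)} \right)}\right)^{2} = \left(\left(-8 + \left(-5\right)^{2}\right) + \left(-1 + 1\right)\right)^{2} = \left(\left(-8 + 25\right) + 0\right)^{2} = \left(17 + 0\right)^{2} = 17^{2} = 289$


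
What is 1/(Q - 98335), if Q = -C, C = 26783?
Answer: -1/125118 ≈ -7.9925e-6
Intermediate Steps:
Q = -26783 (Q = -1*26783 = -26783)
1/(Q - 98335) = 1/(-26783 - 98335) = 1/(-125118) = -1/125118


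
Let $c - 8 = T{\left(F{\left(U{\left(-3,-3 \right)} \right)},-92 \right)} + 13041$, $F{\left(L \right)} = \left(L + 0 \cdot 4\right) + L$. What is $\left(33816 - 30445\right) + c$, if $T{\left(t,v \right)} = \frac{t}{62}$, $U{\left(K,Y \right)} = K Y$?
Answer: $\frac{509029}{31} \approx 16420.0$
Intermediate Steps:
$F{\left(L \right)} = 2 L$ ($F{\left(L \right)} = \left(L + 0\right) + L = L + L = 2 L$)
$T{\left(t,v \right)} = \frac{t}{62}$ ($T{\left(t,v \right)} = t \frac{1}{62} = \frac{t}{62}$)
$c = \frac{404528}{31}$ ($c = 8 + \left(\frac{2 \left(\left(-3\right) \left(-3\right)\right)}{62} + 13041\right) = 8 + \left(\frac{2 \cdot 9}{62} + 13041\right) = 8 + \left(\frac{1}{62} \cdot 18 + 13041\right) = 8 + \left(\frac{9}{31} + 13041\right) = 8 + \frac{404280}{31} = \frac{404528}{31} \approx 13049.0$)
$\left(33816 - 30445\right) + c = \left(33816 - 30445\right) + \frac{404528}{31} = 3371 + \frac{404528}{31} = \frac{509029}{31}$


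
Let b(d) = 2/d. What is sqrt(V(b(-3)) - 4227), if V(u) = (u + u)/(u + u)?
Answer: I*sqrt(4226) ≈ 65.008*I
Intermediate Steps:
V(u) = 1 (V(u) = (2*u)/((2*u)) = (2*u)*(1/(2*u)) = 1)
sqrt(V(b(-3)) - 4227) = sqrt(1 - 4227) = sqrt(-4226) = I*sqrt(4226)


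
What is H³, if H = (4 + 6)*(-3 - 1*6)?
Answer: -729000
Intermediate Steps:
H = -90 (H = 10*(-3 - 6) = 10*(-9) = -90)
H³ = (-90)³ = -729000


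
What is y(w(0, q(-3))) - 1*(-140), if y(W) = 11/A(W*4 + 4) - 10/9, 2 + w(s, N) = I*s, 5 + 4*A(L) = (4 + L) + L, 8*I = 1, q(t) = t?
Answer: 134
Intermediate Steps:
I = 1/8 (I = (1/8)*1 = 1/8 ≈ 0.12500)
A(L) = -1/4 + L/2 (A(L) = -5/4 + ((4 + L) + L)/4 = -5/4 + (4 + 2*L)/4 = -5/4 + (1 + L/2) = -1/4 + L/2)
w(s, N) = -2 + s/8
y(W) = -10/9 + 11/(7/4 + 2*W) (y(W) = 11/(-1/4 + (W*4 + 4)/2) - 10/9 = 11/(-1/4 + (4*W + 4)/2) - 10*1/9 = 11/(-1/4 + (4 + 4*W)/2) - 10/9 = 11/(-1/4 + (2 + 2*W)) - 10/9 = 11/(7/4 + 2*W) - 10/9 = -10/9 + 11/(7/4 + 2*W))
y(w(0, q(-3))) - 1*(-140) = 2*(163 - 40*(-2 + (1/8)*0))/(9*(7 + 8*(-2 + (1/8)*0))) - 1*(-140) = 2*(163 - 40*(-2 + 0))/(9*(7 + 8*(-2 + 0))) + 140 = 2*(163 - 40*(-2))/(9*(7 + 8*(-2))) + 140 = 2*(163 + 80)/(9*(7 - 16)) + 140 = (2/9)*243/(-9) + 140 = (2/9)*(-1/9)*243 + 140 = -6 + 140 = 134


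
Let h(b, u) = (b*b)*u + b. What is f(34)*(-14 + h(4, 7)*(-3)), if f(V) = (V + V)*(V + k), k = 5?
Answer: -960024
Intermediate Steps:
h(b, u) = b + u*b² (h(b, u) = b²*u + b = u*b² + b = b + u*b²)
f(V) = 2*V*(5 + V) (f(V) = (V + V)*(V + 5) = (2*V)*(5 + V) = 2*V*(5 + V))
f(34)*(-14 + h(4, 7)*(-3)) = (2*34*(5 + 34))*(-14 + (4*(1 + 4*7))*(-3)) = (2*34*39)*(-14 + (4*(1 + 28))*(-3)) = 2652*(-14 + (4*29)*(-3)) = 2652*(-14 + 116*(-3)) = 2652*(-14 - 348) = 2652*(-362) = -960024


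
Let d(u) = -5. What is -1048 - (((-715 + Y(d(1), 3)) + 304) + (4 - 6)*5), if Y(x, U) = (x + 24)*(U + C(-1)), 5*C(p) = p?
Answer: -3401/5 ≈ -680.20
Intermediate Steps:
C(p) = p/5
Y(x, U) = (24 + x)*(-⅕ + U) (Y(x, U) = (x + 24)*(U + (⅕)*(-1)) = (24 + x)*(U - ⅕) = (24 + x)*(-⅕ + U))
-1048 - (((-715 + Y(d(1), 3)) + 304) + (4 - 6)*5) = -1048 - (((-715 + (-24/5 + 24*3 - ⅕*(-5) + 3*(-5))) + 304) + (4 - 6)*5) = -1048 - (((-715 + (-24/5 + 72 + 1 - 15)) + 304) - 2*5) = -1048 - (((-715 + 266/5) + 304) - 10) = -1048 - ((-3309/5 + 304) - 10) = -1048 - (-1789/5 - 10) = -1048 - 1*(-1839/5) = -1048 + 1839/5 = -3401/5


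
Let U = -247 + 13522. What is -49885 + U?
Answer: -36610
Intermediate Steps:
U = 13275
-49885 + U = -49885 + 13275 = -36610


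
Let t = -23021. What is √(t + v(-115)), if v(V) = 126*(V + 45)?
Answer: I*√31841 ≈ 178.44*I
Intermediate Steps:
v(V) = 5670 + 126*V (v(V) = 126*(45 + V) = 5670 + 126*V)
√(t + v(-115)) = √(-23021 + (5670 + 126*(-115))) = √(-23021 + (5670 - 14490)) = √(-23021 - 8820) = √(-31841) = I*√31841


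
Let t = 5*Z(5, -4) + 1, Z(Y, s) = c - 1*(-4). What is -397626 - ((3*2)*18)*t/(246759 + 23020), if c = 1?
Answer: -107271147462/269779 ≈ -3.9763e+5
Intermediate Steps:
Z(Y, s) = 5 (Z(Y, s) = 1 - 1*(-4) = 1 + 4 = 5)
t = 26 (t = 5*5 + 1 = 25 + 1 = 26)
-397626 - ((3*2)*18)*t/(246759 + 23020) = -397626 - ((3*2)*18)*26/(246759 + 23020) = -397626 - (6*18)*26/269779 = -397626 - 108*26/269779 = -397626 - 2808/269779 = -107271147462/269779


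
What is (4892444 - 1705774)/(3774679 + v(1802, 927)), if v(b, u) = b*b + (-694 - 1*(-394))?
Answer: 3186670/7021583 ≈ 0.45384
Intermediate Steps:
v(b, u) = -300 + b**2 (v(b, u) = b**2 + (-694 + 394) = b**2 - 300 = -300 + b**2)
(4892444 - 1705774)/(3774679 + v(1802, 927)) = (4892444 - 1705774)/(3774679 + (-300 + 1802**2)) = 3186670/(3774679 + (-300 + 3247204)) = 3186670/(3774679 + 3246904) = 3186670/7021583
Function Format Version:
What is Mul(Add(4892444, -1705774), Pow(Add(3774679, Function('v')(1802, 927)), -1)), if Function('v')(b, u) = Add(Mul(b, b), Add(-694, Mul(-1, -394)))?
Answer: Rational(3186670, 7021583) ≈ 0.45384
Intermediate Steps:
Function('v')(b, u) = Add(-300, Pow(b, 2)) (Function('v')(b, u) = Add(Pow(b, 2), Add(-694, 394)) = Add(Pow(b, 2), -300) = Add(-300, Pow(b, 2)))
Mul(Add(4892444, -1705774), Pow(Add(3774679, Function('v')(1802, 927)), -1)) = Mul(Add(4892444, -1705774), Pow(Add(3774679, Add(-300, Pow(1802, 2))), -1)) = Mul(3186670, Pow(Add(3774679, Add(-300, 3247204)), -1)) = Mul(3186670, Pow(Add(3774679, 3246904), -1)) = Mul(3186670, Pow(7021583, -1)) = Mul(3186670, Rational(1, 7021583)) = Rational(3186670, 7021583)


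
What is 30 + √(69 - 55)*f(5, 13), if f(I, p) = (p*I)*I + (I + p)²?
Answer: 30 + 649*√14 ≈ 2458.3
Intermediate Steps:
f(I, p) = (I + p)² + p*I² (f(I, p) = (I*p)*I + (I + p)² = p*I² + (I + p)² = (I + p)² + p*I²)
30 + √(69 - 55)*f(5, 13) = 30 + √(69 - 55)*((5 + 13)² + 13*5²) = 30 + √14*(18² + 13*25) = 30 + √14*(324 + 325) = 30 + √14*649 = 30 + 649*√14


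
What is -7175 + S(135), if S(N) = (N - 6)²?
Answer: 9466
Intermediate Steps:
S(N) = (-6 + N)²
-7175 + S(135) = -7175 + (-6 + 135)² = -7175 + 129² = -7175 + 16641 = 9466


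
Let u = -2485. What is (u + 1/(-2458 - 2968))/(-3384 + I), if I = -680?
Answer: 13483611/22051264 ≈ 0.61147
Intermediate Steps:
(u + 1/(-2458 - 2968))/(-3384 + I) = (-2485 + 1/(-2458 - 2968))/(-3384 - 680) = (-2485 + 1/(-5426))/(-4064) = (-2485 - 1/5426)*(-1/4064) = -13483611/5426*(-1/4064) = 13483611/22051264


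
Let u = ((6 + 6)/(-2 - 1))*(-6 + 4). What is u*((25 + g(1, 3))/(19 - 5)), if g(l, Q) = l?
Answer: 104/7 ≈ 14.857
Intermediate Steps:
u = 8 (u = (12/(-3))*(-2) = (12*(-⅓))*(-2) = -4*(-2) = 8)
u*((25 + g(1, 3))/(19 - 5)) = 8*((25 + 1)/(19 - 5)) = 8*(26/14) = 8*(26*(1/14)) = 8*(13/7) = 104/7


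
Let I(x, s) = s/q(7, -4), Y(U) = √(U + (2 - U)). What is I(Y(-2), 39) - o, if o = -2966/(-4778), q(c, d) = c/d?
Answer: -383065/16723 ≈ -22.906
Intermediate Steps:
Y(U) = √2
o = 1483/2389 (o = -2966*(-1/4778) = 1483/2389 ≈ 0.62076)
I(x, s) = -4*s/7 (I(x, s) = s/((7/(-4))) = s/((7*(-¼))) = s/(-7/4) = s*(-4/7) = -4*s/7)
I(Y(-2), 39) - o = -4/7*39 - 1*1483/2389 = -156/7 - 1483/2389 = -383065/16723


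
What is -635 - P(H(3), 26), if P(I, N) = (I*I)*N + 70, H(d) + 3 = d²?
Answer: -1641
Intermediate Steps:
H(d) = -3 + d²
P(I, N) = 70 + N*I² (P(I, N) = I²*N + 70 = N*I² + 70 = 70 + N*I²)
-635 - P(H(3), 26) = -635 - (70 + 26*(-3 + 3²)²) = -635 - (70 + 26*(-3 + 9)²) = -635 - (70 + 26*6²) = -635 - (70 + 26*36) = -635 - (70 + 936) = -635 - 1*1006 = -635 - 1006 = -1641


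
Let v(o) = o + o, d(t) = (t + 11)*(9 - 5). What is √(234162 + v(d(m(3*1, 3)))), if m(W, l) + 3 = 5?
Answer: √234266 ≈ 484.01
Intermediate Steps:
m(W, l) = 2 (m(W, l) = -3 + 5 = 2)
d(t) = 44 + 4*t (d(t) = (11 + t)*4 = 44 + 4*t)
v(o) = 2*o
√(234162 + v(d(m(3*1, 3)))) = √(234162 + 2*(44 + 4*2)) = √(234162 + 2*(44 + 8)) = √(234162 + 2*52) = √(234162 + 104) = √234266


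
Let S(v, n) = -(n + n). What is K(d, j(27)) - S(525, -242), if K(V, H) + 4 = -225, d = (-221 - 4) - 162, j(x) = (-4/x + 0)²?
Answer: -713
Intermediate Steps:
j(x) = 16/x² (j(x) = (-4/x)² = 16/x²)
d = -387 (d = -225 - 162 = -387)
K(V, H) = -229 (K(V, H) = -4 - 225 = -229)
S(v, n) = -2*n
K(d, j(27)) - S(525, -242) = -229 - (-2)*(-242) = -229 - 1*484 = -229 - 484 = -713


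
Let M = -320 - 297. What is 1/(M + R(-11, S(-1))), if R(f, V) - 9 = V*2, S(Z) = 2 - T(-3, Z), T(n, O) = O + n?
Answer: -1/596 ≈ -0.0016779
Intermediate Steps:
S(Z) = 5 - Z (S(Z) = 2 - (Z - 3) = 2 - (-3 + Z) = 2 + (3 - Z) = 5 - Z)
R(f, V) = 9 + 2*V (R(f, V) = 9 + V*2 = 9 + 2*V)
M = -617
1/(M + R(-11, S(-1))) = 1/(-617 + (9 + 2*(5 - 1*(-1)))) = 1/(-617 + (9 + 2*(5 + 1))) = 1/(-617 + (9 + 2*6)) = 1/(-617 + (9 + 12)) = 1/(-617 + 21) = 1/(-596) = -1/596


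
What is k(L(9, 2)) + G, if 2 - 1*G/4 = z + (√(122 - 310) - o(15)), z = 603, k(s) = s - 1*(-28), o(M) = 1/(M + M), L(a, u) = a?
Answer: -35503/15 - 8*I*√47 ≈ -2366.9 - 54.845*I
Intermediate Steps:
o(M) = 1/(2*M)
k(s) = 28 + s (k(s) = s + 28 = 28 + s)
G = -36058/15 - 8*I*√47 (G = 8 - 4*(603 + (√(122 - 310) - 1/(2*15))) = 8 - 4*(603 + (√(-188) - 1/(2*15))) = 8 - 4*(603 + (2*I*√47 - 1*1/30)) = 8 - 4*(603 + (2*I*√47 - 1/30)) = 8 - 4*(603 + (-1/30 + 2*I*√47)) = 8 - 4*(18089/30 + 2*I*√47) = 8 + (-36178/15 - 8*I*√47) = -36058/15 - 8*I*√47 ≈ -2403.9 - 54.845*I)
k(L(9, 2)) + G = (28 + 9) + (-36058/15 - 8*I*√47) = 37 + (-36058/15 - 8*I*√47) = -35503/15 - 8*I*√47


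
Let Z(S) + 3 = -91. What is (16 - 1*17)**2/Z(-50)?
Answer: -1/94 ≈ -0.010638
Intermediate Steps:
Z(S) = -94 (Z(S) = -3 - 91 = -94)
(16 - 1*17)**2/Z(-50) = (16 - 1*17)**2/(-94) = (16 - 17)**2*(-1/94) = (-1)**2*(-1/94) = 1*(-1/94) = -1/94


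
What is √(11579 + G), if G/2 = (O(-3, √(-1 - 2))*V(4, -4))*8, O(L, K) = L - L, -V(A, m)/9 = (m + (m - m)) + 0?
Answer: √11579 ≈ 107.61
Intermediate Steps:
V(A, m) = -9*m (V(A, m) = -9*((m + (m - m)) + 0) = -9*((m + 0) + 0) = -9*(m + 0) = -9*m)
O(L, K) = 0
G = 0 (G = 2*((0*(-9*(-4)))*8) = 2*((0*36)*8) = 2*(0*8) = 2*0 = 0)
√(11579 + G) = √(11579 + 0) = √11579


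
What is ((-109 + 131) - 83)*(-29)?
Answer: 1769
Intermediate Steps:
((-109 + 131) - 83)*(-29) = (22 - 83)*(-29) = -61*(-29) = 1769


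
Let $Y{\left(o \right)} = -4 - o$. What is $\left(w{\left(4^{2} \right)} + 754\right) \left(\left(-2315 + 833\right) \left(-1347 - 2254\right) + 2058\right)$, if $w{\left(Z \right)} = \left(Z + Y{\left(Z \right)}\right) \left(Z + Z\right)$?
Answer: $3342051240$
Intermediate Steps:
$w{\left(Z \right)} = - 8 Z$ ($w{\left(Z \right)} = \left(Z - \left(4 + Z\right)\right) \left(Z + Z\right) = - 4 \cdot 2 Z = - 8 Z$)
$\left(w{\left(4^{2} \right)} + 754\right) \left(\left(-2315 + 833\right) \left(-1347 - 2254\right) + 2058\right) = \left(- 8 \cdot 4^{2} + 754\right) \left(\left(-2315 + 833\right) \left(-1347 - 2254\right) + 2058\right) = \left(\left(-8\right) 16 + 754\right) \left(\left(-1482\right) \left(-3601\right) + 2058\right) = \left(-128 + 754\right) \left(5336682 + 2058\right) = 626 \cdot 5338740 = 3342051240$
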